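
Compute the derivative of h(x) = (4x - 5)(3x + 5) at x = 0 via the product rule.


Let u(x) = 4x - 5 and v(x) = 3x + 5
u'(x) = 4
v'(x) = 3
Product rule: h'(x) = u'(x)*v(x) + u(x)*v'(x)
= 4 * (3x + 5) + (4x - 5) * 3
At x = 0:
u(0) = 4 * 0 - 5 = -5
v(0) = 3 * 0 + 5 = 5
h'(0) = 4 * 5 + (-5) * 3
= 20 - 15
= 5

5


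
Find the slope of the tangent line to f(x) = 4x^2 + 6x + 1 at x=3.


The slope of the tangent line equals f'(x) at the point.
f(x) = 4x^2 + 6x + 1
f'(x) = 8x + 6
At x = 3:
f'(3) = 8 * 3 + 6
= 24 + 6
= 30

30


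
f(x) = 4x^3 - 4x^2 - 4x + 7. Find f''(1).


First derivative:
f'(x) = 12x^2 - 8x - 4
Second derivative:
f''(x) = 24x - 8
Substitute x = 1:
f''(1) = 24 * 1 - 8
= 24 - 8
= 16

16


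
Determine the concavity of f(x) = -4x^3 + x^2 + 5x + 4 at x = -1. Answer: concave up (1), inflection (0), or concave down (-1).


Concavity is determined by the sign of f''(x).
f(x) = -4x^3 + x^2 + 5x + 4
f'(x) = -12x^2 + 2x + 5
f''(x) = -24x + 2
f''(-1) = -24 * (-1) + 2
= 24 + 2
= 26
Since f''(-1) > 0, the function is concave up (1)

1


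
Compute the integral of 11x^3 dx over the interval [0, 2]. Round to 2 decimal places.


Find the antiderivative of 11x^3:
F(x) = 11/4 * x^4
Apply the Fundamental Theorem of Calculus:
F(2) - F(0)
= 11/4 * 2^4 - 11/4 * 0^4
= 11/4 * (16 - 0)
= 11/4 * 16
= 44 = 44.00

44.00


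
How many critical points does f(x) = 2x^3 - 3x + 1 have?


Find where f'(x) = 0:
f(x) = 2x^3 - 3x + 1
f'(x) = 6x^2 - 3
This is a quadratic in x. Use the discriminant to count real roots.
Discriminant = (0)^2 - 4 * 6 * (-3)
= 0 - (-72)
= 72
Since discriminant > 0, f'(x) = 0 has 2 real solutions.
Number of critical points: 2

2


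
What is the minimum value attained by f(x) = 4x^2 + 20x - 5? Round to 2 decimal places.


For a quadratic f(x) = ax^2 + bx + c with a > 0, the minimum is at the vertex.
Vertex x-coordinate: x = -b/(2a)
x = -(20) / (2 * 4)
x = -20/8 = -5/2
Substitute back to find the minimum value:
f(-5/2) = 4 * (-5/2)^2 + 20 * (-5/2) - 5
= 25 - 50 - 5
= -30 = -30.00

-30.00


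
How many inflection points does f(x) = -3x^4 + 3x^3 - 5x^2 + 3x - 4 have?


Inflection points occur where f''(x) = 0 and concavity changes.
f(x) = -3x^4 + 3x^3 - 5x^2 + 3x - 4
f'(x) = -12x^3 + 9x^2 - 10x + 3
f''(x) = -36x^2 + 18x - 10
This is a quadratic in x. Use the discriminant to count real roots.
Discriminant = (18)^2 - 4 * (-36) * (-10)
= 324 - 1440
= -1116
Since discriminant < 0, f''(x) = 0 has no real solutions.
Number of inflection points: 0

0


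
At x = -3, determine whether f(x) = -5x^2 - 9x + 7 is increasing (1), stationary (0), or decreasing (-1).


Compute f'(x) to determine behavior:
f'(x) = -10x - 9
f'(-3) = -10 * (-3) - 9
= 30 - 9
= 21
Since f'(-3) > 0, the function is increasing (1)

1


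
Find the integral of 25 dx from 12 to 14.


The integral of a constant k over [a, b] equals k * (b - a).
integral from 12 to 14 of 25 dx
= 25 * (14 - 12)
= 25 * 2
= 50

50


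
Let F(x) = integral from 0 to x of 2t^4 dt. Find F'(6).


By the Fundamental Theorem of Calculus (Part 1):
If F(x) = integral from 0 to x of f(t) dt, then F'(x) = f(x)
Here f(t) = 2t^4
So F'(x) = 2x^4
Evaluate at x = 6:
F'(6) = 2 * 6^4
= 2 * 1296
= 2592

2592


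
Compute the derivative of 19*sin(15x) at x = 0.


Apply the chain rule to differentiate 19*sin(15x):
d/dx [19*sin(15x)]
= 19 * cos(15x) * d/dx(15x)
= 19 * 15 * cos(15x)
= 285 * cos(15x)
Evaluate at x = 0:
= 285 * cos(0)
= 285 * 1
= 285

285


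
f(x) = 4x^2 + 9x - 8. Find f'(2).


Differentiate term by term using power and sum rules:
f(x) = 4x^2 + 9x - 8
f'(x) = 8x + 9
Substitute x = 2:
f'(2) = 8 * 2 + 9
= 16 + 9
= 25

25


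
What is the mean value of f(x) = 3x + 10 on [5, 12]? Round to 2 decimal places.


Average value = 1/(b-a) * integral from a to b of f(x) dx
First compute the integral of 3x + 10:
F(x) = (3/2)x^2 + 10x
F(12) = 3/2 * 144 + 10 * 12 = 336
F(5) = 3/2 * 25 + 10 * 5 = 175/2
Integral = 336 - 175/2 = 497/2
Average = (497/2) / (12 - 5) = (497/2) / 7
= 71/2 = 35.50

35.50


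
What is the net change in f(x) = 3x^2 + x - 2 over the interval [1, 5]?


Net change = f(b) - f(a)
f(x) = 3x^2 + x - 2
Compute f(5):
f(5) = 3 * 5^2 + 1 * 5 - 2
= 75 + 5 - 2
= 78
Compute f(1):
f(1) = 3 * 1^2 + 1 * 1 - 2
= 3 + 1 - 2
= 2
Net change = 78 - 2 = 76

76


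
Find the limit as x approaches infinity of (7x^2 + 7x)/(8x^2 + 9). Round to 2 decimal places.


For limits at infinity with equal-degree polynomials,
we compare leading coefficients.
Numerator leading term: 7x^2
Denominator leading term: 8x^2
Divide both by x^2:
lim = (7 + 7/x) / (8 + 9/x^2)
As x -> infinity, the 1/x and 1/x^2 terms vanish:
= 7/8 ≈ 0.88

0.88


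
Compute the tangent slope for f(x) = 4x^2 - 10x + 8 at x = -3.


The slope of the tangent line equals f'(x) at the point.
f(x) = 4x^2 - 10x + 8
f'(x) = 8x - 10
At x = -3:
f'(-3) = 8 * (-3) - 10
= -24 - 10
= -34

-34


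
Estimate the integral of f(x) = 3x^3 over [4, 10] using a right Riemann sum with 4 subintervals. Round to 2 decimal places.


Right Riemann sum uses right endpoints of each subinterval.
Interval: [4, 10], n = 4
dx = (10 - 4) / 4 = 3/2
Right endpoints: [11/2, 7, 17/2, 10]
f values: [3993/8, 1029, 14739/8, 3000]
Sum = dx * (sum of f values)
= 3/2 * 12741/2
= 38223/4 = 9555.75

9555.75


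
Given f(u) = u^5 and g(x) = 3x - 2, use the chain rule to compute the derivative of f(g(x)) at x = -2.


Using the chain rule: (f(g(x)))' = f'(g(x)) * g'(x)
First, find g(-2):
g(-2) = 3 * (-2) - 2 = -8
Next, f'(u) = 5u^4
And g'(x) = 3
So f'(g(-2)) * g'(-2)
= 5 * (-8)^4 * 3
= 5 * 4096 * 3
= 61440

61440


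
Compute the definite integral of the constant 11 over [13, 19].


The integral of a constant k over [a, b] equals k * (b - a).
integral from 13 to 19 of 11 dx
= 11 * (19 - 13)
= 11 * 6
= 66

66


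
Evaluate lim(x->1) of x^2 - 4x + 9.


Since polynomials are continuous, we use direct substitution.
lim(x->1) of x^2 - 4x + 9
= 1 * 1^2 - 4 * 1 + 9
= 1 - 4 + 9
= 6

6


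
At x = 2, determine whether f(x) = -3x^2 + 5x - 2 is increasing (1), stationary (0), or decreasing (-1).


Compute f'(x) to determine behavior:
f'(x) = -6x + 5
f'(2) = -6 * 2 + 5
= -12 + 5
= -7
Since f'(2) < 0, the function is decreasing (-1)

-1


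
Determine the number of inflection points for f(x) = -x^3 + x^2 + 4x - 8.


Inflection points occur where f''(x) = 0 and concavity changes.
f(x) = -x^3 + x^2 + 4x - 8
f'(x) = -3x^2 + 2x + 4
f''(x) = -6x + 2
Set f''(x) = 0:
-6x + 2 = 0
x = -2 / (-6) = 1/3
Since f''(x) is linear (degree 1), it changes sign at this point.
Therefore there is exactly 1 inflection point.

1


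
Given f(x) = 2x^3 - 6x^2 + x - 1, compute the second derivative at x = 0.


First derivative:
f'(x) = 6x^2 - 12x + 1
Second derivative:
f''(x) = 12x - 12
Substitute x = 0:
f''(0) = 12 * 0 - 12
= 0 - 12
= -12

-12


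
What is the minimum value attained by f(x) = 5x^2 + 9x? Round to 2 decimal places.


For a quadratic f(x) = ax^2 + bx + c with a > 0, the minimum is at the vertex.
Vertex x-coordinate: x = -b/(2a)
x = -(9) / (2 * 5)
x = -9/10
Substitute back to find the minimum value:
f(-9/10) = 5 * (-9/10)^2 + 9 * (-9/10) + 0
= 81/20 - 81/10 + 0
= -81/20 = -4.05

-4.05


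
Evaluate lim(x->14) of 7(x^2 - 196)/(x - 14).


Direct substitution gives 0/0, so we factor the numerator.
Factor: 7(x^2 - 196) = 7 * (x - 14)(x + 14)
Cancel the common factor (x - 14):
7(x^2 - 196)/(x - 14) = 7 * (x + 14)
Now substitute x = 14:
= 7 * (14 + 14) = 196

196


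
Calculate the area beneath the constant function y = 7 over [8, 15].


The area under a constant function y = 7 is a rectangle.
Width = 15 - 8 = 7
Height = 7
Area = width * height
= 7 * 7
= 49

49


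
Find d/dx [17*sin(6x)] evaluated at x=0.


Apply the chain rule to differentiate 17*sin(6x):
d/dx [17*sin(6x)]
= 17 * cos(6x) * d/dx(6x)
= 17 * 6 * cos(6x)
= 102 * cos(6x)
Evaluate at x = 0:
= 102 * cos(0)
= 102 * 1
= 102

102


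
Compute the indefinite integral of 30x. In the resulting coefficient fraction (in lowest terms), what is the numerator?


Apply the power rule for integration:
integral of ax^n dx = a/(n+1) * x^(n+1) + C
integral of 30x dx
= 30/2 * x^2 + C
= 15 * x^2 + C
The coefficient in lowest terms is 15 = 15/1, so its numerator is 15

15


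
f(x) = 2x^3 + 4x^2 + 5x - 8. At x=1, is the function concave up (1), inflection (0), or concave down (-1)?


Concavity is determined by the sign of f''(x).
f(x) = 2x^3 + 4x^2 + 5x - 8
f'(x) = 6x^2 + 8x + 5
f''(x) = 12x + 8
f''(1) = 12 * 1 + 8
= 12 + 8
= 20
Since f''(1) > 0, the function is concave up (1)

1


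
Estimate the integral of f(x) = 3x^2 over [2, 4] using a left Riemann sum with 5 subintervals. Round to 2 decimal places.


Left Riemann sum uses left endpoints of each subinterval.
Interval: [2, 4], n = 5
dx = (4 - 2) / 5 = 2/5
Left endpoints: [2, 12/5, 14/5, 16/5, 18/5]
f values: [12, 432/25, 588/25, 768/25, 972/25]
Sum = dx * (sum of f values)
= 2/5 * 612/5
= 1224/25 = 48.96

48.96


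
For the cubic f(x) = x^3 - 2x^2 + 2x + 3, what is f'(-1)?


Differentiate f(x) = x^3 - 2x^2 + 2x + 3 term by term:
f'(x) = 3x^2 - 4x + 2
Substitute x = -1:
f'(-1) = 3 * (-1)^2 - 4 * (-1) + 2
= 3 + 4 + 2
= 9

9


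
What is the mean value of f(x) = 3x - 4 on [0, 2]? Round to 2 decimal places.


Average value = 1/(b-a) * integral from a to b of f(x) dx
First compute the integral of 3x - 4:
F(x) = (3/2)x^2 - 4x
F(2) = 3/2 * 4 - 4 * 2 = -2
F(0) = 3/2 * 0 - 4 * 0 = 0
Integral = -2 - 0 = -2
Average = (-2) / (2 - 0) = (-2) / 2
= -1 = -1.00

-1.00


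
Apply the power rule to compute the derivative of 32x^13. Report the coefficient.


We apply the power rule: d/dx [ax^n] = a*n * x^(n-1)
d/dx [32x^13]
= 32 * 13 * x^(13-1)
= 416x^12
The coefficient is 416

416


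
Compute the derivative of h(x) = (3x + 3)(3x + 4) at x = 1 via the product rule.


Let u(x) = 3x + 3 and v(x) = 3x + 4
u'(x) = 3
v'(x) = 3
Product rule: h'(x) = u'(x)*v(x) + u(x)*v'(x)
= 3 * (3x + 4) + (3x + 3) * 3
At x = 1:
u(1) = 3 * 1 + 3 = 6
v(1) = 3 * 1 + 4 = 7
h'(1) = 3 * 7 + 6 * 3
= 21 + 18
= 39

39


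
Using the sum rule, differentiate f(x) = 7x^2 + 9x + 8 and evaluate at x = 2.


Differentiate term by term using power and sum rules:
f(x) = 7x^2 + 9x + 8
f'(x) = 14x + 9
Substitute x = 2:
f'(2) = 14 * 2 + 9
= 28 + 9
= 37

37


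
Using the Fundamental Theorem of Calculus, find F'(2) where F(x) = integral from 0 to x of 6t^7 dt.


By the Fundamental Theorem of Calculus (Part 1):
If F(x) = integral from 0 to x of f(t) dt, then F'(x) = f(x)
Here f(t) = 6t^7
So F'(x) = 6x^7
Evaluate at x = 2:
F'(2) = 6 * 2^7
= 6 * 128
= 768

768


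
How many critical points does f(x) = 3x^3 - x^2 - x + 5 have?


Find where f'(x) = 0:
f(x) = 3x^3 - x^2 - x + 5
f'(x) = 9x^2 - 2x - 1
This is a quadratic in x. Use the discriminant to count real roots.
Discriminant = (-2)^2 - 4 * 9 * (-1)
= 4 - (-36)
= 40
Since discriminant > 0, f'(x) = 0 has 2 real solutions.
Number of critical points: 2

2


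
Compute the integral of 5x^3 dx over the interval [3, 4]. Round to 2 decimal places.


Find the antiderivative of 5x^3:
F(x) = 5/4 * x^4
Apply the Fundamental Theorem of Calculus:
F(4) - F(3)
= 5/4 * 4^4 - 5/4 * 3^4
= 5/4 * (256 - 81)
= 5/4 * 175
= 875/4 = 218.75

218.75


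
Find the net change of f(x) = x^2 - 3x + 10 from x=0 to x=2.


Net change = f(b) - f(a)
f(x) = x^2 - 3x + 10
Compute f(2):
f(2) = 1 * 2^2 - 3 * 2 + 10
= 4 - 6 + 10
= 8
Compute f(0):
f(0) = 1 * 0^2 - 3 * 0 + 10
= 0 + 0 + 10
= 10
Net change = 8 - 10 = -2

-2


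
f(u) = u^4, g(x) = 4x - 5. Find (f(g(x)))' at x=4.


Using the chain rule: (f(g(x)))' = f'(g(x)) * g'(x)
First, find g(4):
g(4) = 4 * 4 - 5 = 11
Next, f'(u) = 4u^3
And g'(x) = 4
So f'(g(4)) * g'(4)
= 4 * 11^3 * 4
= 4 * 1331 * 4
= 21296

21296


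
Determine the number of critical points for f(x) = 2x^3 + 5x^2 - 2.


Find where f'(x) = 0:
f(x) = 2x^3 + 5x^2 - 2
f'(x) = 6x^2 + 10x
This is a quadratic in x. Use the discriminant to count real roots.
Discriminant = (10)^2 - 4 * 6 * 0
= 100 - 0
= 100
Since discriminant > 0, f'(x) = 0 has 2 real solutions.
Number of critical points: 2

2


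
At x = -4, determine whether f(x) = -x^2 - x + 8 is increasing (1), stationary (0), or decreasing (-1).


Compute f'(x) to determine behavior:
f'(x) = -2x - 1
f'(-4) = -2 * (-4) - 1
= 8 - 1
= 7
Since f'(-4) > 0, the function is increasing (1)

1


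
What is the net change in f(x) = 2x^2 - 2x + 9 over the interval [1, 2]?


Net change = f(b) - f(a)
f(x) = 2x^2 - 2x + 9
Compute f(2):
f(2) = 2 * 2^2 - 2 * 2 + 9
= 8 - 4 + 9
= 13
Compute f(1):
f(1) = 2 * 1^2 - 2 * 1 + 9
= 2 - 2 + 9
= 9
Net change = 13 - 9 = 4

4


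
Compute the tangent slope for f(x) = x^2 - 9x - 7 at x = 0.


The slope of the tangent line equals f'(x) at the point.
f(x) = x^2 - 9x - 7
f'(x) = 2x - 9
At x = 0:
f'(0) = 2 * 0 - 9
= 0 - 9
= -9

-9


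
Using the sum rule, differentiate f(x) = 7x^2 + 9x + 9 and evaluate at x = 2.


Differentiate term by term using power and sum rules:
f(x) = 7x^2 + 9x + 9
f'(x) = 14x + 9
Substitute x = 2:
f'(2) = 14 * 2 + 9
= 28 + 9
= 37

37


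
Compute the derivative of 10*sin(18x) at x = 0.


Apply the chain rule to differentiate 10*sin(18x):
d/dx [10*sin(18x)]
= 10 * cos(18x) * d/dx(18x)
= 10 * 18 * cos(18x)
= 180 * cos(18x)
Evaluate at x = 0:
= 180 * cos(0)
= 180 * 1
= 180

180


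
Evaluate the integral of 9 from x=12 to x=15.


The integral of a constant k over [a, b] equals k * (b - a).
integral from 12 to 15 of 9 dx
= 9 * (15 - 12)
= 9 * 3
= 27

27


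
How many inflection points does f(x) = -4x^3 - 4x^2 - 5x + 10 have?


Inflection points occur where f''(x) = 0 and concavity changes.
f(x) = -4x^3 - 4x^2 - 5x + 10
f'(x) = -12x^2 - 8x - 5
f''(x) = -24x - 8
Set f''(x) = 0:
-24x - 8 = 0
x = 8 / (-24) = -1/3
Since f''(x) is linear (degree 1), it changes sign at this point.
Therefore there is exactly 1 inflection point.

1


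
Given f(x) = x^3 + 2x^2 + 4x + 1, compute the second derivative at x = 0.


First derivative:
f'(x) = 3x^2 + 4x + 4
Second derivative:
f''(x) = 6x + 4
Substitute x = 0:
f''(0) = 6 * 0 + 4
= 0 + 4
= 4

4


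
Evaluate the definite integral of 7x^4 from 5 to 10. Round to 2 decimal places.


Find the antiderivative of 7x^4:
F(x) = 7/5 * x^5
Apply the Fundamental Theorem of Calculus:
F(10) - F(5)
= 7/5 * 10^5 - 7/5 * 5^5
= 7/5 * (100000 - 3125)
= 7/5 * 96875
= 135625 = 135625.00

135625.00


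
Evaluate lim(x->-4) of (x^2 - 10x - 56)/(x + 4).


Direct substitution gives 0/0, so we factor the numerator.
Factor: (x^2 - 10x - 56) = (x + 4)(x - 14)
Cancel the common factor (x + 4):
(x^2 - 10x - 56)/(x + 4) = (x - 14)
Now substitute x = -4:
= (-4) - (14) = -18

-18


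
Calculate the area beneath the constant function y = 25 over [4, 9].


The area under a constant function y = 25 is a rectangle.
Width = 9 - 4 = 5
Height = 25
Area = width * height
= 5 * 25
= 125

125


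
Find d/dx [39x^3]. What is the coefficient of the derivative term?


We apply the power rule: d/dx [ax^n] = a*n * x^(n-1)
d/dx [39x^3]
= 39 * 3 * x^(3-1)
= 117x^2
The coefficient is 117

117


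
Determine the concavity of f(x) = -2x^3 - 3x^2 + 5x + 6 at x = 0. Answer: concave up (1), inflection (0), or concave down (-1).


Concavity is determined by the sign of f''(x).
f(x) = -2x^3 - 3x^2 + 5x + 6
f'(x) = -6x^2 - 6x + 5
f''(x) = -12x - 6
f''(0) = -12 * 0 - 6
= 0 - 6
= -6
Since f''(0) < 0, the function is concave down (-1)

-1


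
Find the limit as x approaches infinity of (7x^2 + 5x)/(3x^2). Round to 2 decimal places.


For limits at infinity with equal-degree polynomials,
we compare leading coefficients.
Numerator leading term: 7x^2
Denominator leading term: 3x^2
Divide both by x^2:
lim = (7 + 5/x) / (3)
As x -> infinity, the 1/x and 1/x^2 terms vanish:
= 7/3 ≈ 2.33

2.33


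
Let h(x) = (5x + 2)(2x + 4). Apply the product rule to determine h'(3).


Let u(x) = 5x + 2 and v(x) = 2x + 4
u'(x) = 5
v'(x) = 2
Product rule: h'(x) = u'(x)*v(x) + u(x)*v'(x)
= 5 * (2x + 4) + (5x + 2) * 2
At x = 3:
u(3) = 5 * 3 + 2 = 17
v(3) = 2 * 3 + 4 = 10
h'(3) = 5 * 10 + 17 * 2
= 50 + 34
= 84

84


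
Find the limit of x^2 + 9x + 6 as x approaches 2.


Since polynomials are continuous, we use direct substitution.
lim(x->2) of x^2 + 9x + 6
= 1 * 2^2 + 9 * 2 + 6
= 4 + 18 + 6
= 28

28


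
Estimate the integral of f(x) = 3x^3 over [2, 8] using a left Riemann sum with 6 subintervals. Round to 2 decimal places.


Left Riemann sum uses left endpoints of each subinterval.
Interval: [2, 8], n = 6
dx = (8 - 2) / 6 = 1
Left endpoints: [2, 3, 4, 5, 6, 7]
f values: [24, 81, 192, 375, 648, 1029]
Sum = dx * (sum of f values)
= 1 * 2349
= 2349 = 2349.00

2349.00


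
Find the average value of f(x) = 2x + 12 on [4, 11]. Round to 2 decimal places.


Average value = 1/(b-a) * integral from a to b of f(x) dx
First compute the integral of 2x + 12:
F(x) = x^2 + 12x
F(11) = 1 * 121 + 12 * 11 = 253
F(4) = 1 * 16 + 12 * 4 = 64
Integral = 253 - 64 = 189
Average = 189 / (11 - 4) = 189 / 7
= 27 = 27.00

27.00


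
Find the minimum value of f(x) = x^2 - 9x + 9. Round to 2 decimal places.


For a quadratic f(x) = ax^2 + bx + c with a > 0, the minimum is at the vertex.
Vertex x-coordinate: x = -b/(2a)
x = -(-9) / (2 * 1)
x = 9/2
Substitute back to find the minimum value:
f(9/2) = 1 * (9/2)^2 - 9 * (9/2) + 9
= 81/4 - 81/2 + 9
= -45/4 = -11.25

-11.25


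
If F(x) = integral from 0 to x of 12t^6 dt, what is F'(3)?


By the Fundamental Theorem of Calculus (Part 1):
If F(x) = integral from 0 to x of f(t) dt, then F'(x) = f(x)
Here f(t) = 12t^6
So F'(x) = 12x^6
Evaluate at x = 3:
F'(3) = 12 * 3^6
= 12 * 729
= 8748

8748


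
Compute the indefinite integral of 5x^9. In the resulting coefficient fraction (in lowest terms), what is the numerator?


Apply the power rule for integration:
integral of ax^n dx = a/(n+1) * x^(n+1) + C
integral of 5x^9 dx
= 5/10 * x^10 + C
= 1/2 * x^10 + C
The coefficient in lowest terms is 1/2, and its numerator is 1

1


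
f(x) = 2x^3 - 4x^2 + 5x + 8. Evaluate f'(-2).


Differentiate f(x) = 2x^3 - 4x^2 + 5x + 8 term by term:
f'(x) = 6x^2 - 8x + 5
Substitute x = -2:
f'(-2) = 6 * (-2)^2 - 8 * (-2) + 5
= 24 + 16 + 5
= 45

45


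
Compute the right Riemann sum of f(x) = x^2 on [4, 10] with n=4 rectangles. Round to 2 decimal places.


Right Riemann sum uses right endpoints of each subinterval.
Interval: [4, 10], n = 4
dx = (10 - 4) / 4 = 3/2
Right endpoints: [11/2, 7, 17/2, 10]
f values: [121/4, 49, 289/4, 100]
Sum = dx * (sum of f values)
= 3/2 * 503/2
= 1509/4 = 377.25

377.25


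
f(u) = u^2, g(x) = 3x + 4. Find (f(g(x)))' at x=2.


Using the chain rule: (f(g(x)))' = f'(g(x)) * g'(x)
First, find g(2):
g(2) = 3 * 2 + 4 = 10
Next, f'(u) = 2u
And g'(x) = 3
So f'(g(2)) * g'(2)
= 2 * 10 * 3
= 60

60


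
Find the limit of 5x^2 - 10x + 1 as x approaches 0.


Since polynomials are continuous, we use direct substitution.
lim(x->0) of 5x^2 - 10x + 1
= 5 * 0^2 - 10 * 0 + 1
= 0 + 0 + 1
= 1

1


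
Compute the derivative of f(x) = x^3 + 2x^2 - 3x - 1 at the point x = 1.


Differentiate f(x) = x^3 + 2x^2 - 3x - 1 term by term:
f'(x) = 3x^2 + 4x - 3
Substitute x = 1:
f'(1) = 3 * 1^2 + 4 * 1 - 3
= 3 + 4 - 3
= 4

4


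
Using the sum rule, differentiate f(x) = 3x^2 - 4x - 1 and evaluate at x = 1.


Differentiate term by term using power and sum rules:
f(x) = 3x^2 - 4x - 1
f'(x) = 6x - 4
Substitute x = 1:
f'(1) = 6 * 1 - 4
= 6 - 4
= 2

2


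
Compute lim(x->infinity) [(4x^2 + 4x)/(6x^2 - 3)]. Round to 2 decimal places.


For limits at infinity with equal-degree polynomials,
we compare leading coefficients.
Numerator leading term: 4x^2
Denominator leading term: 6x^2
Divide both by x^2:
lim = (4 + 4/x) / (6 - 3/x^2)
As x -> infinity, the 1/x and 1/x^2 terms vanish:
= 4/6 = 2/3 ≈ 0.67

0.67


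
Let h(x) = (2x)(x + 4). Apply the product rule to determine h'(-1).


Let u(x) = 2x and v(x) = x + 4
u'(x) = 2
v'(x) = 1
Product rule: h'(x) = u'(x)*v(x) + u(x)*v'(x)
= 2 * (x + 4) + (2x) * 1
At x = -1:
u(-1) = 2 * (-1) + 0 = -2
v(-1) = 1 * (-1) + 4 = 3
h'(-1) = 2 * 3 + (-2) * 1
= 6 - 2
= 4

4


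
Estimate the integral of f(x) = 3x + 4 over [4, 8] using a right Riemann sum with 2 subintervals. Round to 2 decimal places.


Right Riemann sum uses right endpoints of each subinterval.
Interval: [4, 8], n = 2
dx = (8 - 4) / 2 = 2
Right endpoints: [6, 8]
f values: [22, 28]
Sum = dx * (sum of f values)
= 2 * 50
= 100 = 100.00

100.00


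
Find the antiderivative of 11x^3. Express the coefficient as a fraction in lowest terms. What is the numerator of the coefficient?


Apply the power rule for integration:
integral of ax^n dx = a/(n+1) * x^(n+1) + C
integral of 11x^3 dx
= 11/4 * x^4 + C
The coefficient in lowest terms is 11/4, and its numerator is 11

11


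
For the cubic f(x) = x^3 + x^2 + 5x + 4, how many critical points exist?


Find where f'(x) = 0:
f(x) = x^3 + x^2 + 5x + 4
f'(x) = 3x^2 + 2x + 5
This is a quadratic in x. Use the discriminant to count real roots.
Discriminant = (2)^2 - 4 * 3 * 5
= 4 - 60
= -56
Since discriminant < 0, f'(x) = 0 has no real solutions.
Number of critical points: 0

0


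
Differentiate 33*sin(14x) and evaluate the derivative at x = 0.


Apply the chain rule to differentiate 33*sin(14x):
d/dx [33*sin(14x)]
= 33 * cos(14x) * d/dx(14x)
= 33 * 14 * cos(14x)
= 462 * cos(14x)
Evaluate at x = 0:
= 462 * cos(0)
= 462 * 1
= 462

462


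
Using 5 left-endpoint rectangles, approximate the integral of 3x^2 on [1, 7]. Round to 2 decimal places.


Left Riemann sum uses left endpoints of each subinterval.
Interval: [1, 7], n = 5
dx = (7 - 1) / 5 = 6/5
Left endpoints: [1, 11/5, 17/5, 23/5, 29/5]
f values: [3, 363/25, 867/25, 1587/25, 2523/25]
Sum = dx * (sum of f values)
= 6/5 * 1083/5
= 6498/25 = 259.92

259.92


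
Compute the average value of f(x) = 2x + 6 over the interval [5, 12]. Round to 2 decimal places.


Average value = 1/(b-a) * integral from a to b of f(x) dx
First compute the integral of 2x + 6:
F(x) = x^2 + 6x
F(12) = 1 * 144 + 6 * 12 = 216
F(5) = 1 * 25 + 6 * 5 = 55
Integral = 216 - 55 = 161
Average = 161 / (12 - 5) = 161 / 7
= 23 = 23.00

23.00


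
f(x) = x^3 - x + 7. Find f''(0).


First derivative:
f'(x) = 3x^2 - 1
Second derivative:
f''(x) = 6x
Substitute x = 0:
f''(0) = 6 * 0 + 0
= 0 + 0
= 0

0


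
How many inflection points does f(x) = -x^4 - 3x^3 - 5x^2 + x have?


Inflection points occur where f''(x) = 0 and concavity changes.
f(x) = -x^4 - 3x^3 - 5x^2 + x
f'(x) = -4x^3 - 9x^2 - 10x + 1
f''(x) = -12x^2 - 18x - 10
This is a quadratic in x. Use the discriminant to count real roots.
Discriminant = (-18)^2 - 4 * (-12) * (-10)
= 324 - 480
= -156
Since discriminant < 0, f''(x) = 0 has no real solutions.
Number of inflection points: 0

0


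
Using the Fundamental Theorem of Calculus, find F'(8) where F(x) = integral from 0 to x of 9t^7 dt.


By the Fundamental Theorem of Calculus (Part 1):
If F(x) = integral from 0 to x of f(t) dt, then F'(x) = f(x)
Here f(t) = 9t^7
So F'(x) = 9x^7
Evaluate at x = 8:
F'(8) = 9 * 8^7
= 9 * 2097152
= 18874368

18874368


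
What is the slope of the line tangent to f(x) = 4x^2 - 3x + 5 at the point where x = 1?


The slope of the tangent line equals f'(x) at the point.
f(x) = 4x^2 - 3x + 5
f'(x) = 8x - 3
At x = 1:
f'(1) = 8 * 1 - 3
= 8 - 3
= 5

5


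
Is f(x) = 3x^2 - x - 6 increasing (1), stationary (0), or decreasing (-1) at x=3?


Compute f'(x) to determine behavior:
f'(x) = 6x - 1
f'(3) = 6 * 3 - 1
= 18 - 1
= 17
Since f'(3) > 0, the function is increasing (1)

1


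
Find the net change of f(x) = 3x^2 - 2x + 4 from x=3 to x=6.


Net change = f(b) - f(a)
f(x) = 3x^2 - 2x + 4
Compute f(6):
f(6) = 3 * 6^2 - 2 * 6 + 4
= 108 - 12 + 4
= 100
Compute f(3):
f(3) = 3 * 3^2 - 2 * 3 + 4
= 27 - 6 + 4
= 25
Net change = 100 - 25 = 75

75


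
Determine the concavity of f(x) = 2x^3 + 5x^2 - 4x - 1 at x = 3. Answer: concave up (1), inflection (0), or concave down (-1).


Concavity is determined by the sign of f''(x).
f(x) = 2x^3 + 5x^2 - 4x - 1
f'(x) = 6x^2 + 10x - 4
f''(x) = 12x + 10
f''(3) = 12 * 3 + 10
= 36 + 10
= 46
Since f''(3) > 0, the function is concave up (1)

1


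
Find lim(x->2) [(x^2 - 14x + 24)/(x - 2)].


Direct substitution gives 0/0, so we factor the numerator.
Factor: (x^2 - 14x + 24) = (x - 2)(x - 12)
Cancel the common factor (x - 2):
(x^2 - 14x + 24)/(x - 2) = (x - 12)
Now substitute x = 2:
= (2) - (12) = -10

-10


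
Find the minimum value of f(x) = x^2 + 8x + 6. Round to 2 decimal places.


For a quadratic f(x) = ax^2 + bx + c with a > 0, the minimum is at the vertex.
Vertex x-coordinate: x = -b/(2a)
x = -(8) / (2 * 1)
x = -8/2 = -4
Substitute back to find the minimum value:
f(-4) = 1 * (-4)^2 + 8 * (-4) + 6
= 16 - 32 + 6
= -10 = -10.00

-10.00


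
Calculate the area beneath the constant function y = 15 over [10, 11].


The area under a constant function y = 15 is a rectangle.
Width = 11 - 10 = 1
Height = 15
Area = width * height
= 1 * 15
= 15

15


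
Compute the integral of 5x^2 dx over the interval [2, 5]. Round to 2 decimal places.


Find the antiderivative of 5x^2:
F(x) = 5/3 * x^3
Apply the Fundamental Theorem of Calculus:
F(5) - F(2)
= 5/3 * 5^3 - 5/3 * 2^3
= 5/3 * (125 - 8)
= 5/3 * 117
= 195 = 195.00

195.00


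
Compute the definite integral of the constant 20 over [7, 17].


The integral of a constant k over [a, b] equals k * (b - a).
integral from 7 to 17 of 20 dx
= 20 * (17 - 7)
= 20 * 10
= 200

200


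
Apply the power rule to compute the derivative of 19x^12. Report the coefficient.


We apply the power rule: d/dx [ax^n] = a*n * x^(n-1)
d/dx [19x^12]
= 19 * 12 * x^(12-1)
= 228x^11
The coefficient is 228

228


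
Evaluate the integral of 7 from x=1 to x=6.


The integral of a constant k over [a, b] equals k * (b - a).
integral from 1 to 6 of 7 dx
= 7 * (6 - 1)
= 7 * 5
= 35

35


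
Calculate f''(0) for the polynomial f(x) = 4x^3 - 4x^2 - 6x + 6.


First derivative:
f'(x) = 12x^2 - 8x - 6
Second derivative:
f''(x) = 24x - 8
Substitute x = 0:
f''(0) = 24 * 0 - 8
= 0 - 8
= -8

-8


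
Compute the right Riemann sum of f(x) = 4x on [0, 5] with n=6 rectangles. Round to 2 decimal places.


Right Riemann sum uses right endpoints of each subinterval.
Interval: [0, 5], n = 6
dx = (5 - 0) / 6 = 5/6
Right endpoints: [5/6, 5/3, 5/2, 10/3, 25/6, 5]
f values: [10/3, 20/3, 10, 40/3, 50/3, 20]
Sum = dx * (sum of f values)
= 5/6 * 70
= 175/3 ≈ 58.33

58.33


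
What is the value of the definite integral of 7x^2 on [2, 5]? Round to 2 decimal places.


Find the antiderivative of 7x^2:
F(x) = 7/3 * x^3
Apply the Fundamental Theorem of Calculus:
F(5) - F(2)
= 7/3 * 5^3 - 7/3 * 2^3
= 7/3 * (125 - 8)
= 7/3 * 117
= 273 = 273.00

273.00


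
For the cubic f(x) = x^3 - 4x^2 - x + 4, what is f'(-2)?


Differentiate f(x) = x^3 - 4x^2 - x + 4 term by term:
f'(x) = 3x^2 - 8x - 1
Substitute x = -2:
f'(-2) = 3 * (-2)^2 - 8 * (-2) - 1
= 12 + 16 - 1
= 27

27


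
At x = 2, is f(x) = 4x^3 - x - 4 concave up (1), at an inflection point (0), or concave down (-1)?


Concavity is determined by the sign of f''(x).
f(x) = 4x^3 - x - 4
f'(x) = 12x^2 - 1
f''(x) = 24x
f''(2) = 24 * 2 + 0
= 48 + 0
= 48
Since f''(2) > 0, the function is concave up (1)

1


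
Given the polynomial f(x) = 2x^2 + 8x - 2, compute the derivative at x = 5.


Differentiate term by term using power and sum rules:
f(x) = 2x^2 + 8x - 2
f'(x) = 4x + 8
Substitute x = 5:
f'(5) = 4 * 5 + 8
= 20 + 8
= 28

28


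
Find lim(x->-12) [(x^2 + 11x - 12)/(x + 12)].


Direct substitution gives 0/0, so we factor the numerator.
Factor: (x^2 + 11x - 12) = (x + 12)(x - 1)
Cancel the common factor (x + 12):
(x^2 + 11x - 12)/(x + 12) = (x - 1)
Now substitute x = -12:
= (-12) - (1) = -13

-13


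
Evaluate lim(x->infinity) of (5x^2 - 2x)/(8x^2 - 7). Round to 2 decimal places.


For limits at infinity with equal-degree polynomials,
we compare leading coefficients.
Numerator leading term: 5x^2
Denominator leading term: 8x^2
Divide both by x^2:
lim = (5 - 2/x) / (8 - 7/x^2)
As x -> infinity, the 1/x and 1/x^2 terms vanish:
= 5/8 ≈ 0.63

0.63


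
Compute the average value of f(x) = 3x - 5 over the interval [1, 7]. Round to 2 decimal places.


Average value = 1/(b-a) * integral from a to b of f(x) dx
First compute the integral of 3x - 5:
F(x) = (3/2)x^2 - 5x
F(7) = 3/2 * 49 - 5 * 7 = 77/2
F(1) = 3/2 * 1 - 5 * 1 = -7/2
Integral = 77/2 - (-7/2) = 42
Average = 42 / (7 - 1) = 42 / 6
= 7 = 7.00

7.00


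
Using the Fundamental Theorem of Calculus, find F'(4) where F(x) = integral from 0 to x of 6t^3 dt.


By the Fundamental Theorem of Calculus (Part 1):
If F(x) = integral from 0 to x of f(t) dt, then F'(x) = f(x)
Here f(t) = 6t^3
So F'(x) = 6x^3
Evaluate at x = 4:
F'(4) = 6 * 4^3
= 6 * 64
= 384

384


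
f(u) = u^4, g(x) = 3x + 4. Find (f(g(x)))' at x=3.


Using the chain rule: (f(g(x)))' = f'(g(x)) * g'(x)
First, find g(3):
g(3) = 3 * 3 + 4 = 13
Next, f'(u) = 4u^3
And g'(x) = 3
So f'(g(3)) * g'(3)
= 4 * 13^3 * 3
= 4 * 2197 * 3
= 26364

26364


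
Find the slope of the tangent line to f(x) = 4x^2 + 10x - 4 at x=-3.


The slope of the tangent line equals f'(x) at the point.
f(x) = 4x^2 + 10x - 4
f'(x) = 8x + 10
At x = -3:
f'(-3) = 8 * (-3) + 10
= -24 + 10
= -14

-14


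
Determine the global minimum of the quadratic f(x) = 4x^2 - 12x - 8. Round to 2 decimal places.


For a quadratic f(x) = ax^2 + bx + c with a > 0, the minimum is at the vertex.
Vertex x-coordinate: x = -b/(2a)
x = -(-12) / (2 * 4)
x = 12/8 = 3/2
Substitute back to find the minimum value:
f(3/2) = 4 * (3/2)^2 - 12 * (3/2) - 8
= 9 - 18 - 8
= -17 = -17.00

-17.00


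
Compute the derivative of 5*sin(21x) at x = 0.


Apply the chain rule to differentiate 5*sin(21x):
d/dx [5*sin(21x)]
= 5 * cos(21x) * d/dx(21x)
= 5 * 21 * cos(21x)
= 105 * cos(21x)
Evaluate at x = 0:
= 105 * cos(0)
= 105 * 1
= 105

105


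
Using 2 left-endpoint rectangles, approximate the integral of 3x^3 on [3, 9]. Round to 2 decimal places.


Left Riemann sum uses left endpoints of each subinterval.
Interval: [3, 9], n = 2
dx = (9 - 3) / 2 = 3
Left endpoints: [3, 6]
f values: [81, 648]
Sum = dx * (sum of f values)
= 3 * 729
= 2187 = 2187.00

2187.00


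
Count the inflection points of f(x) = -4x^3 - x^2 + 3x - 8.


Inflection points occur where f''(x) = 0 and concavity changes.
f(x) = -4x^3 - x^2 + 3x - 8
f'(x) = -12x^2 - 2x + 3
f''(x) = -24x - 2
Set f''(x) = 0:
-24x - 2 = 0
x = 2 / (-24) = -1/12
Since f''(x) is linear (degree 1), it changes sign at this point.
Therefore there is exactly 1 inflection point.

1


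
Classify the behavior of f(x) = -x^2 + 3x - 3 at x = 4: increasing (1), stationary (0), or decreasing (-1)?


Compute f'(x) to determine behavior:
f'(x) = -2x + 3
f'(4) = -2 * 4 + 3
= -8 + 3
= -5
Since f'(4) < 0, the function is decreasing (-1)

-1


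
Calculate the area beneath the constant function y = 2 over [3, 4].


The area under a constant function y = 2 is a rectangle.
Width = 4 - 3 = 1
Height = 2
Area = width * height
= 1 * 2
= 2

2


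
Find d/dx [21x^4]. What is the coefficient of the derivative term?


We apply the power rule: d/dx [ax^n] = a*n * x^(n-1)
d/dx [21x^4]
= 21 * 4 * x^(4-1)
= 84x^3
The coefficient is 84

84


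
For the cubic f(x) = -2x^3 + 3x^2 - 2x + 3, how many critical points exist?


Find where f'(x) = 0:
f(x) = -2x^3 + 3x^2 - 2x + 3
f'(x) = -6x^2 + 6x - 2
This is a quadratic in x. Use the discriminant to count real roots.
Discriminant = (6)^2 - 4 * (-6) * (-2)
= 36 - 48
= -12
Since discriminant < 0, f'(x) = 0 has no real solutions.
Number of critical points: 0

0


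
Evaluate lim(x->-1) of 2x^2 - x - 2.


Since polynomials are continuous, we use direct substitution.
lim(x->-1) of 2x^2 - x - 2
= 2 * (-1)^2 - 1 * (-1) - 2
= 2 + 1 - 2
= 1

1


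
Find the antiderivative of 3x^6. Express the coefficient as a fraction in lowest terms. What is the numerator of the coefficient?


Apply the power rule for integration:
integral of ax^n dx = a/(n+1) * x^(n+1) + C
integral of 3x^6 dx
= 3/7 * x^7 + C
The coefficient in lowest terms is 3/7, and its numerator is 3

3


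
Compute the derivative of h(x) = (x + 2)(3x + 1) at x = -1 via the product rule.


Let u(x) = x + 2 and v(x) = 3x + 1
u'(x) = 1
v'(x) = 3
Product rule: h'(x) = u'(x)*v(x) + u(x)*v'(x)
= 1 * (3x + 1) + (x + 2) * 3
At x = -1:
u(-1) = 1 * (-1) + 2 = 1
v(-1) = 3 * (-1) + 1 = -2
h'(-1) = 1 * (-2) + 1 * 3
= -2 + 3
= 1

1


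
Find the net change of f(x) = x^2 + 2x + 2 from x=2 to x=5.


Net change = f(b) - f(a)
f(x) = x^2 + 2x + 2
Compute f(5):
f(5) = 1 * 5^2 + 2 * 5 + 2
= 25 + 10 + 2
= 37
Compute f(2):
f(2) = 1 * 2^2 + 2 * 2 + 2
= 4 + 4 + 2
= 10
Net change = 37 - 10 = 27

27


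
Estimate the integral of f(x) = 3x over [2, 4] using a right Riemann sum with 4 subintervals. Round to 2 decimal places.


Right Riemann sum uses right endpoints of each subinterval.
Interval: [2, 4], n = 4
dx = (4 - 2) / 4 = 1/2
Right endpoints: [5/2, 3, 7/2, 4]
f values: [15/2, 9, 21/2, 12]
Sum = dx * (sum of f values)
= 1/2 * 39
= 39/2 = 19.50

19.50


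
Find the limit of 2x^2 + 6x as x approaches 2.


Since polynomials are continuous, we use direct substitution.
lim(x->2) of 2x^2 + 6x
= 2 * 2^2 + 6 * 2 + 0
= 8 + 12 + 0
= 20

20


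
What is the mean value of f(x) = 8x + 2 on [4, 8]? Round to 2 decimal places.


Average value = 1/(b-a) * integral from a to b of f(x) dx
First compute the integral of 8x + 2:
F(x) = 4x^2 + 2x
F(8) = 4 * 64 + 2 * 8 = 272
F(4) = 4 * 16 + 2 * 4 = 72
Integral = 272 - 72 = 200
Average = 200 / (8 - 4) = 200 / 4
= 50 = 50.00

50.00


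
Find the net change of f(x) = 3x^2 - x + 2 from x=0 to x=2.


Net change = f(b) - f(a)
f(x) = 3x^2 - x + 2
Compute f(2):
f(2) = 3 * 2^2 - 1 * 2 + 2
= 12 - 2 + 2
= 12
Compute f(0):
f(0) = 3 * 0^2 - 1 * 0 + 2
= 0 + 0 + 2
= 2
Net change = 12 - 2 = 10

10


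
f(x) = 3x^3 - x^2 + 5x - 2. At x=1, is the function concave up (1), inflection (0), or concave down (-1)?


Concavity is determined by the sign of f''(x).
f(x) = 3x^3 - x^2 + 5x - 2
f'(x) = 9x^2 - 2x + 5
f''(x) = 18x - 2
f''(1) = 18 * 1 - 2
= 18 - 2
= 16
Since f''(1) > 0, the function is concave up (1)

1


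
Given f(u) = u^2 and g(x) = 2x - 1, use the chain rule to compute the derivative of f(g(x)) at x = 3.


Using the chain rule: (f(g(x)))' = f'(g(x)) * g'(x)
First, find g(3):
g(3) = 2 * 3 - 1 = 5
Next, f'(u) = 2u
And g'(x) = 2
So f'(g(3)) * g'(3)
= 2 * 5 * 2
= 20

20


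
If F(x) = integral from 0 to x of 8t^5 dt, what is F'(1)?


By the Fundamental Theorem of Calculus (Part 1):
If F(x) = integral from 0 to x of f(t) dt, then F'(x) = f(x)
Here f(t) = 8t^5
So F'(x) = 8x^5
Evaluate at x = 1:
F'(1) = 8 * 1^5
= 8 * 1
= 8

8


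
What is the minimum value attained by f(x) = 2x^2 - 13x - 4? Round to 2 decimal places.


For a quadratic f(x) = ax^2 + bx + c with a > 0, the minimum is at the vertex.
Vertex x-coordinate: x = -b/(2a)
x = -(-13) / (2 * 2)
x = 13/4
Substitute back to find the minimum value:
f(13/4) = 2 * (13/4)^2 - 13 * (13/4) - 4
= 169/8 - 169/4 - 4
= -201/8 ≈ -25.13

-25.13


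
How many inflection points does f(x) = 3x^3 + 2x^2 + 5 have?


Inflection points occur where f''(x) = 0 and concavity changes.
f(x) = 3x^3 + 2x^2 + 5
f'(x) = 9x^2 + 4x
f''(x) = 18x + 4
Set f''(x) = 0:
18x + 4 = 0
x = -4 / 18 = -2/9
Since f''(x) is linear (degree 1), it changes sign at this point.
Therefore there is exactly 1 inflection point.

1


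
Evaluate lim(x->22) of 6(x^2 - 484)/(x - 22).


Direct substitution gives 0/0, so we factor the numerator.
Factor: 6(x^2 - 484) = 6 * (x - 22)(x + 22)
Cancel the common factor (x - 22):
6(x^2 - 484)/(x - 22) = 6 * (x + 22)
Now substitute x = 22:
= 6 * (22 + 22) = 264

264


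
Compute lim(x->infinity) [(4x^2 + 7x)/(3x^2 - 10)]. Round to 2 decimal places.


For limits at infinity with equal-degree polynomials,
we compare leading coefficients.
Numerator leading term: 4x^2
Denominator leading term: 3x^2
Divide both by x^2:
lim = (4 + 7/x) / (3 - 10/x^2)
As x -> infinity, the 1/x and 1/x^2 terms vanish:
= 4/3 ≈ 1.33

1.33


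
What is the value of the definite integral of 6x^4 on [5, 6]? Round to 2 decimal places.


Find the antiderivative of 6x^4:
F(x) = 6/5 * x^5
Apply the Fundamental Theorem of Calculus:
F(6) - F(5)
= 6/5 * 6^5 - 6/5 * 5^5
= 6/5 * (7776 - 3125)
= 6/5 * 4651
= 27906/5 = 5581.20

5581.20


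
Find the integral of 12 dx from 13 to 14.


The integral of a constant k over [a, b] equals k * (b - a).
integral from 13 to 14 of 12 dx
= 12 * (14 - 13)
= 12 * 1
= 12

12


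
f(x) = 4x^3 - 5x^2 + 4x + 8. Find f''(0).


First derivative:
f'(x) = 12x^2 - 10x + 4
Second derivative:
f''(x) = 24x - 10
Substitute x = 0:
f''(0) = 24 * 0 - 10
= 0 - 10
= -10

-10


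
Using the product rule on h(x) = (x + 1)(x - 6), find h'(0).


Let u(x) = x + 1 and v(x) = x - 6
u'(x) = 1
v'(x) = 1
Product rule: h'(x) = u'(x)*v(x) + u(x)*v'(x)
= 1 * (x - 6) + (x + 1) * 1
At x = 0:
u(0) = 1 * 0 + 1 = 1
v(0) = 1 * 0 - 6 = -6
h'(0) = 1 * (-6) + 1 * 1
= -6 + 1
= -5

-5


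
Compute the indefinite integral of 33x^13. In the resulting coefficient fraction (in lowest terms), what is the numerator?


Apply the power rule for integration:
integral of ax^n dx = a/(n+1) * x^(n+1) + C
integral of 33x^13 dx
= 33/14 * x^14 + C
The coefficient in lowest terms is 33/14, and its numerator is 33

33


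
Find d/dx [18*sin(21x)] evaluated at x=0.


Apply the chain rule to differentiate 18*sin(21x):
d/dx [18*sin(21x)]
= 18 * cos(21x) * d/dx(21x)
= 18 * 21 * cos(21x)
= 378 * cos(21x)
Evaluate at x = 0:
= 378 * cos(0)
= 378 * 1
= 378

378


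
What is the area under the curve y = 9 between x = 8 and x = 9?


The area under a constant function y = 9 is a rectangle.
Width = 9 - 8 = 1
Height = 9
Area = width * height
= 1 * 9
= 9

9


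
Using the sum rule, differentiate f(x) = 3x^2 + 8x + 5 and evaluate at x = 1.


Differentiate term by term using power and sum rules:
f(x) = 3x^2 + 8x + 5
f'(x) = 6x + 8
Substitute x = 1:
f'(1) = 6 * 1 + 8
= 6 + 8
= 14

14


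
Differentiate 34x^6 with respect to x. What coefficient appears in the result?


We apply the power rule: d/dx [ax^n] = a*n * x^(n-1)
d/dx [34x^6]
= 34 * 6 * x^(6-1)
= 204x^5
The coefficient is 204

204


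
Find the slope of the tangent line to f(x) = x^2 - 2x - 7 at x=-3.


The slope of the tangent line equals f'(x) at the point.
f(x) = x^2 - 2x - 7
f'(x) = 2x - 2
At x = -3:
f'(-3) = 2 * (-3) - 2
= -6 - 2
= -8

-8


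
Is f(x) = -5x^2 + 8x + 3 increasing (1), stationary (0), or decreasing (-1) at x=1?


Compute f'(x) to determine behavior:
f'(x) = -10x + 8
f'(1) = -10 * 1 + 8
= -10 + 8
= -2
Since f'(1) < 0, the function is decreasing (-1)

-1


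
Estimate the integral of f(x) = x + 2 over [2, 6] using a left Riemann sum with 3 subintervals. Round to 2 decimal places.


Left Riemann sum uses left endpoints of each subinterval.
Interval: [2, 6], n = 3
dx = (6 - 2) / 3 = 4/3
Left endpoints: [2, 10/3, 14/3]
f values: [4, 16/3, 20/3]
Sum = dx * (sum of f values)
= 4/3 * 16
= 64/3 ≈ 21.33

21.33


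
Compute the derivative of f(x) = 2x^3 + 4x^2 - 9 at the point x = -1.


Differentiate f(x) = 2x^3 + 4x^2 - 9 term by term:
f'(x) = 6x^2 + 8x
Substitute x = -1:
f'(-1) = 6 * (-1)^2 + 8 * (-1) + 0
= 6 - 8 + 0
= -2

-2


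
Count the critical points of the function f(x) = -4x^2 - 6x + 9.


Find where f'(x) = 0:
f'(x) = -8x - 6
Set f'(x) = 0:
-8x - 6 = 0
x = 6 / (-8) = -3/4
This is a linear equation in x, so there is exactly one solution.
Number of critical points: 1

1


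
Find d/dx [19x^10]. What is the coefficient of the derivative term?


We apply the power rule: d/dx [ax^n] = a*n * x^(n-1)
d/dx [19x^10]
= 19 * 10 * x^(10-1)
= 190x^9
The coefficient is 190

190
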